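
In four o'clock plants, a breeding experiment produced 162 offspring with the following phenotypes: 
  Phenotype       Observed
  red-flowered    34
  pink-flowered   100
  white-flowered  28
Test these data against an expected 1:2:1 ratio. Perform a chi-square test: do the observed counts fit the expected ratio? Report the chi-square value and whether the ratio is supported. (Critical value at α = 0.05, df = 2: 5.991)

Total ratio parts = 4. Expected numbers out of 162:
  red-flowered: 162 × 1/4 = 40.5
  pink-flowered: 162 × 2/4 = 81
  white-flowered: 162 × 1/4 = 40.5
χ² = Σ (O − E)² / E
  red-flowered: (34 − 40.5)² / 40.5 = 1.0432
  pink-flowered: (100 − 81)² / 81 = 4.4568
  white-flowered: (28 − 40.5)² / 40.5 = 3.8580
χ² = 1.0432 + 4.4568 + 3.8580 = 9.358
Degrees of freedom = 3 − 1 = 2; critical value at α = 0.05 is 5.991.
Since 9.358 > 5.991, we reject the null hypothesis — the data do not fit the 1:2:1 ratio.

9.358; not consistent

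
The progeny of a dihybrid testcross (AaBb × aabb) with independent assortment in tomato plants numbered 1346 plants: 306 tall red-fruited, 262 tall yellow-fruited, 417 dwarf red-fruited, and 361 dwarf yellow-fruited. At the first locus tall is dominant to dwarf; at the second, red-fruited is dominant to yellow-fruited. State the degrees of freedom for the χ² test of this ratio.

A dihybrid testcross with independent assortment gives a 1:1:1:1 ratio.
A goodness-of-fit test with 4 phenotype classes has df = 4 − 1 = 3.

3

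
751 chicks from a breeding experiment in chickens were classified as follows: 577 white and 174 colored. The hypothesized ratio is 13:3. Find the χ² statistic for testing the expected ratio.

Expected counts for N = 751 under a 13:3 ratio (total parts = 16):
  white: 751 × 13/16 = 610.1875
  colored: 751 × 3/16 = 140.8125
χ² = Σ (O − E)² / E
  white: (577 − 610.1875)² / 610.1875 = 1.8050
  colored: (174 − 140.8125)² / 140.8125 = 7.8218
χ² = 1.8050 + 7.8218 = 9.6268 ≈ 9.627

9.627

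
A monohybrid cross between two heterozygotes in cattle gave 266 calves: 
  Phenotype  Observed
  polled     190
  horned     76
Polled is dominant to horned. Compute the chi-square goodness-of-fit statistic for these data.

1.810

For a monohybrid cross between heterozygotes with complete dominance, the expected phenotypic ratio is 3:1.
Expected counts for N = 266 under a 3:1 ratio (total parts = 4):
  polled: 266 × 3/4 = 199.5
  horned: 266 × 1/4 = 66.5
χ² = Σ (O − E)² / E
  polled: (190 − 199.5)² / 199.5 = 0.4524
  horned: (76 − 66.5)² / 66.5 = 1.3571
χ² = 0.4524 + 1.3571 = 1.8095 ≈ 1.810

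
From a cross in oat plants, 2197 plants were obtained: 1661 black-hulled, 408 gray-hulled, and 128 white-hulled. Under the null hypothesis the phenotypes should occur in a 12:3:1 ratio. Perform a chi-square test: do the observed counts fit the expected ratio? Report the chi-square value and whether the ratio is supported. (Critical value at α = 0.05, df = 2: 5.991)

The 12:3:1 ratio has 16 parts, so with N = 2197 the expected counts are:
  black-hulled: 2197 × 12/16 = 1647.75
  gray-hulled: 2197 × 3/16 = 411.9375
  white-hulled: 2197 × 1/16 = 137.3125
χ² = Σ (O − E)² / E
  black-hulled: (1661 − 1647.75)² / 1647.75 = 0.1065
  gray-hulled: (408 − 411.9375)² / 411.9375 = 0.0376
  white-hulled: (128 − 137.3125)² / 137.3125 = 0.6316
χ² = 0.1065 + 0.0376 + 0.6316 = 0.7757 ≈ 0.776
Degrees of freedom = 3 − 1 = 2; critical value at α = 0.05 is 5.991.
Since 0.776 < 5.991, we fail to reject the null hypothesis — the data are consistent with the 12:3:1 ratio.

0.776; consistent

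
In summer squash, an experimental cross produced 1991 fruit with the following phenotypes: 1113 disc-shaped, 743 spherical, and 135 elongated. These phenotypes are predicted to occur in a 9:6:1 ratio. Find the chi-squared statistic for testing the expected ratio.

Total ratio parts = 16. Expected numbers out of 1991:
  disc-shaped: 1991 × 9/16 = 1119.9375
  spherical: 1991 × 6/16 = 746.625
  elongated: 1991 × 1/16 = 124.4375
χ² = Σ (O − E)² / E
  disc-shaped: (1113 − 1119.9375)² / 1119.9375 = 0.0430
  spherical: (743 − 746.625)² / 746.625 = 0.0176
  elongated: (135 − 124.4375)² / 124.4375 = 0.8966
χ² = 0.0430 + 0.0176 + 0.8966 = 0.9572 ≈ 0.957

0.957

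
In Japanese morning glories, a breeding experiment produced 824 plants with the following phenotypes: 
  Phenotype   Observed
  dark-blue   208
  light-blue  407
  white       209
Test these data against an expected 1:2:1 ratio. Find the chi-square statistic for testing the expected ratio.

0.124

Total ratio parts = 4. Expected numbers out of 824:
  dark-blue: 824 × 1/4 = 206
  light-blue: 824 × 2/4 = 412
  white: 824 × 1/4 = 206
χ² = Σ (O − E)² / E
  dark-blue: (208 − 206)² / 206 = 0.0194
  light-blue: (407 − 412)² / 412 = 0.0607
  white: (209 − 206)² / 206 = 0.0437
χ² = 0.0194 + 0.0607 + 0.0437 = 0.1238 ≈ 0.124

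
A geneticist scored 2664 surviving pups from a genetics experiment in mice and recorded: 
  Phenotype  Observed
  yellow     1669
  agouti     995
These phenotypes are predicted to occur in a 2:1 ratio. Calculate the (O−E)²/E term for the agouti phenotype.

Under the 2:1 hypothesis (Σ ratio = 3, N = 2664):
  yellow: 2664 × 2/3 = 1776
  agouti: 2664 × 1/3 = 888
Contribution of agouti: (995 − 888)² / 888 = 12.8930

12.893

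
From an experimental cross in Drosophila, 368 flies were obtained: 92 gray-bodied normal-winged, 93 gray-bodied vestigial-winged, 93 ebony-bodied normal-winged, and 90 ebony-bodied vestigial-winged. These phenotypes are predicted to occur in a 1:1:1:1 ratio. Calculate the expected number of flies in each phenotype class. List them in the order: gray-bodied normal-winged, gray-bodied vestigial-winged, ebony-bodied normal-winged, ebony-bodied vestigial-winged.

92, 92, 92, 92

The 1:1:1:1 ratio has 4 parts, so with N = 368 the expected counts are:
  gray-bodied normal-winged: 368 × 1/4 = 92
  gray-bodied vestigial-winged: 368 × 1/4 = 92
  ebony-bodied normal-winged: 368 × 1/4 = 92
  ebony-bodied vestigial-winged: 368 × 1/4 = 92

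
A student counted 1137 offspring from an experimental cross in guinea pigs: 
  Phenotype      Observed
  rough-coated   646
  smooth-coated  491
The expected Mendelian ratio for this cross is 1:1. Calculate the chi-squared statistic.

21.130

The 1:1 ratio has 2 parts, so with N = 1137 the expected counts are:
  rough-coated: 1137 × 1/2 = 568.5
  smooth-coated: 1137 × 1/2 = 568.5
χ² = Σ (O − E)² / E
  rough-coated: (646 − 568.5)² / 568.5 = 10.5651
  smooth-coated: (491 − 568.5)² / 568.5 = 10.5651
χ² = 10.5651 + 10.5651 = 21.1302 ≈ 21.130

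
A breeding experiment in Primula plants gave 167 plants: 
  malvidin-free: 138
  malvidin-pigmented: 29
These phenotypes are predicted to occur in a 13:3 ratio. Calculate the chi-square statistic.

0.210

Expected counts for N = 167 under a 13:3 ratio (total parts = 16):
  malvidin-free: 167 × 13/16 = 135.6875
  malvidin-pigmented: 167 × 3/16 = 31.3125
χ² = Σ (O − E)² / E
  malvidin-free: (138 − 135.6875)² / 135.6875 = 0.0394
  malvidin-pigmented: (29 − 31.3125)² / 31.3125 = 0.1708
χ² = 0.0394 + 0.1708 = 0.2102 ≈ 0.210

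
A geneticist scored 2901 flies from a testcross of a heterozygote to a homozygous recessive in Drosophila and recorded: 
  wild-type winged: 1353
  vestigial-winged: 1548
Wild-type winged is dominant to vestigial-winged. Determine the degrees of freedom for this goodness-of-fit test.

A testcross of a heterozygote (Aa × aa) gives a 1:1 phenotypic ratio.
A goodness-of-fit test with 2 phenotype classes has df = 2 − 1 = 1.

1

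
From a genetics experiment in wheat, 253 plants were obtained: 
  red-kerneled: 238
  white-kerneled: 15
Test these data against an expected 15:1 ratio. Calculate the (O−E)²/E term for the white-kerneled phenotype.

Expected counts for N = 253 under a 15:1 ratio (total parts = 16):
  red-kerneled: 253 × 15/16 = 237.1875
  white-kerneled: 253 × 1/16 = 15.8125
Contribution of white-kerneled: (15 − 15.8125)² / 15.8125 = 0.0417

0.042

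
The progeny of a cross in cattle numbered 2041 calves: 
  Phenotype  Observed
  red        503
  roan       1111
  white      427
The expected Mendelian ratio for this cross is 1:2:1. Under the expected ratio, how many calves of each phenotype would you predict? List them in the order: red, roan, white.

510.25, 1020.5, 510.25

Under the 1:2:1 hypothesis (Σ ratio = 4, N = 2041):
  red: 2041 × 1/4 = 510.25
  roan: 2041 × 2/4 = 1020.5
  white: 2041 × 1/4 = 510.25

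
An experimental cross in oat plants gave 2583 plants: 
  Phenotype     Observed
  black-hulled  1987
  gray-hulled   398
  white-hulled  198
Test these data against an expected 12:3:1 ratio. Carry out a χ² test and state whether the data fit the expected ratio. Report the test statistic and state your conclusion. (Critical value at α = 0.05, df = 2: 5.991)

The 12:3:1 ratio has 16 parts, so with N = 2583 the expected counts are:
  black-hulled: 2583 × 12/16 = 1937.25
  gray-hulled: 2583 × 3/16 = 484.3125
  white-hulled: 2583 × 1/16 = 161.4375
χ² = Σ (O − E)² / E
  black-hulled: (1987 − 1937.25)² / 1937.25 = 1.2776
  gray-hulled: (398 − 484.3125)² / 484.3125 = 15.3823
  white-hulled: (198 − 161.4375)² / 161.4375 = 8.2807
χ² = 1.2776 + 15.3823 + 8.2807 = 24.9406 ≈ 24.941
Degrees of freedom = 3 − 1 = 2; critical value at α = 0.05 is 5.991.
Since 24.941 > 5.991, we reject the null hypothesis — the data do not fit the 12:3:1 ratio.

24.941; not consistent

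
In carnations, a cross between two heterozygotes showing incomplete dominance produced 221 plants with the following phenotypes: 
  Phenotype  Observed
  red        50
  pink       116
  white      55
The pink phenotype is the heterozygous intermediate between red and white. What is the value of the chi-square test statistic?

0.774

With incomplete dominance, a heterozygote × heterozygote cross gives a 1:2:1 phenotypic ratio.
The 1:2:1 ratio has 4 parts, so with N = 221 the expected counts are:
  red: 221 × 1/4 = 55.25
  pink: 221 × 2/4 = 110.5
  white: 221 × 1/4 = 55.25
χ² = Σ (O − E)² / E
  red: (50 − 55.25)² / 55.25 = 0.4989
  pink: (116 − 110.5)² / 110.5 = 0.2738
  white: (55 − 55.25)² / 55.25 = 0.0011
χ² = 0.4989 + 0.2738 + 0.0011 = 0.7738 ≈ 0.774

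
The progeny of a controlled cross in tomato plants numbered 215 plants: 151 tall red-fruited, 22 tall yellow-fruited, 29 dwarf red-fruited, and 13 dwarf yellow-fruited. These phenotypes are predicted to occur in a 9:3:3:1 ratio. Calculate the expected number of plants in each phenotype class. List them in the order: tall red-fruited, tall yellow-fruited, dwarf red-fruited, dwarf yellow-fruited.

120.9375, 40.3125, 40.3125, 13.4375

The 9:3:3:1 ratio has 16 parts, so with N = 215 the expected counts are:
  tall red-fruited: 215 × 9/16 = 120.9375
  tall yellow-fruited: 215 × 3/16 = 40.3125
  dwarf red-fruited: 215 × 3/16 = 40.3125
  dwarf yellow-fruited: 215 × 1/16 = 13.4375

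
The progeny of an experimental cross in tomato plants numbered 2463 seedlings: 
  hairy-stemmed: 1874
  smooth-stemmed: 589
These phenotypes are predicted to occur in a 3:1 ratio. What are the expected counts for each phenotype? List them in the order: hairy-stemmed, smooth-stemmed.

1847.25, 615.75

Under the 3:1 hypothesis (Σ ratio = 4, N = 2463):
  hairy-stemmed: 2463 × 3/4 = 1847.25
  smooth-stemmed: 2463 × 1/4 = 615.75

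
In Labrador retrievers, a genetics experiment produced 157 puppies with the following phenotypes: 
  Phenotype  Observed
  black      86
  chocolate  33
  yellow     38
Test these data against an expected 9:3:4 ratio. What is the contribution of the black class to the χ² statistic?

Under the 9:3:4 hypothesis (Σ ratio = 16, N = 157):
  black: 157 × 9/16 = 88.3125
  chocolate: 157 × 3/16 = 29.4375
  yellow: 157 × 4/16 = 39.25
Contribution of black: (86 − 88.3125)² / 88.3125 = 0.0606

0.061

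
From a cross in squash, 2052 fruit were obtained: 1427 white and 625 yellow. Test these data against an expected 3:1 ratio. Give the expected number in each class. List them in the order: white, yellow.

1539, 513

Total ratio parts = 4. Expected numbers out of 2052:
  white: 2052 × 3/4 = 1539
  yellow: 2052 × 1/4 = 513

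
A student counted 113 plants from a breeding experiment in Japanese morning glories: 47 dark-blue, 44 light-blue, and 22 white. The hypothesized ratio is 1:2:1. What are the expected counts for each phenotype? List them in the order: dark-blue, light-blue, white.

Under the 1:2:1 hypothesis (Σ ratio = 4, N = 113):
  dark-blue: 113 × 1/4 = 28.25
  light-blue: 113 × 2/4 = 56.5
  white: 113 × 1/4 = 28.25

28.25, 56.5, 28.25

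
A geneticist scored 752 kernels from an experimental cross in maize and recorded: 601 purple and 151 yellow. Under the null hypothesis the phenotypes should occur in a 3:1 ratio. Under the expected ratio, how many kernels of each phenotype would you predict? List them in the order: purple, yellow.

564, 188

Total ratio parts = 4. Expected numbers out of 752:
  purple: 752 × 3/4 = 564
  yellow: 752 × 1/4 = 188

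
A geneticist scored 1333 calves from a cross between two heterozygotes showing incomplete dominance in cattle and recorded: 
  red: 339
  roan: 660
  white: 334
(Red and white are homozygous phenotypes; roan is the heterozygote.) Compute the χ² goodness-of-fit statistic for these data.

0.164

With incomplete dominance, a heterozygote × heterozygote cross gives a 1:2:1 phenotypic ratio.
Under the 1:2:1 hypothesis (Σ ratio = 4, N = 1333):
  red: 1333 × 1/4 = 333.25
  roan: 1333 × 2/4 = 666.5
  white: 1333 × 1/4 = 333.25
χ² = Σ (O − E)² / E
  red: (339 − 333.25)² / 333.25 = 0.0992
  roan: (660 − 666.5)² / 666.5 = 0.0634
  white: (334 − 333.25)² / 333.25 = 0.0017
χ² = 0.0992 + 0.0634 + 0.0017 = 0.1643 ≈ 0.164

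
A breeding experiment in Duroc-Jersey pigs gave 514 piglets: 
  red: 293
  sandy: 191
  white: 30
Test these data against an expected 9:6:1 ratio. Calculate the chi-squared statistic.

0.208

Total ratio parts = 16. Expected numbers out of 514:
  red: 514 × 9/16 = 289.125
  sandy: 514 × 6/16 = 192.75
  white: 514 × 1/16 = 32.125
χ² = Σ (O − E)² / E
  red: (293 − 289.125)² / 289.125 = 0.0519
  sandy: (191 − 192.75)² / 192.75 = 0.0159
  white: (30 − 32.125)² / 32.125 = 0.1406
χ² = 0.0519 + 0.0159 + 0.1406 = 0.2084 ≈ 0.208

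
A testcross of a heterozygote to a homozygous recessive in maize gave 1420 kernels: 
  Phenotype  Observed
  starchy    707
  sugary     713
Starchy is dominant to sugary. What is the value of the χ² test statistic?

A testcross of a heterozygote (Aa × aa) gives a 1:1 phenotypic ratio.
Total ratio parts = 2. Expected numbers out of 1420:
  starchy: 1420 × 1/2 = 710
  sugary: 1420 × 1/2 = 710
χ² = Σ (O − E)² / E
  starchy: (707 − 710)² / 710 = 0.0127
  sugary: (713 − 710)² / 710 = 0.0127
χ² = 0.0127 + 0.0127 = 0.0254 ≈ 0.025

0.025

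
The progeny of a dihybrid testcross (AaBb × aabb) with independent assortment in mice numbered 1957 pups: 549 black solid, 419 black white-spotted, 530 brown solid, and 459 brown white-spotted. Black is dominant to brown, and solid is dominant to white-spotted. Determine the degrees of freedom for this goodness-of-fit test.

3

A dihybrid testcross with independent assortment gives a 1:1:1:1 ratio.
A goodness-of-fit test with 4 phenotype classes has df = 4 − 1 = 3.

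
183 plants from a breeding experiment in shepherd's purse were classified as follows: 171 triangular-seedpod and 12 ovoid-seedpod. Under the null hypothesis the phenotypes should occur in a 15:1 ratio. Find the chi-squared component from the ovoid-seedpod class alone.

Expected counts for N = 183 under a 15:1 ratio (total parts = 16):
  triangular-seedpod: 183 × 15/16 = 171.5625
  ovoid-seedpod: 183 × 1/16 = 11.4375
Contribution of ovoid-seedpod: (12 − 11.4375)² / 11.4375 = 0.0277

0.028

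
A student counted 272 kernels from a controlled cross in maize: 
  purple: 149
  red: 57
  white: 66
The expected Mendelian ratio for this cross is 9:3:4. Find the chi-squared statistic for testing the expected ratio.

The 9:3:4 ratio has 16 parts, so with N = 272 the expected counts are:
  purple: 272 × 9/16 = 153
  red: 272 × 3/16 = 51
  white: 272 × 4/16 = 68
χ² = Σ (O − E)² / E
  purple: (149 − 153)² / 153 = 0.1046
  red: (57 − 51)² / 51 = 0.7059
  white: (66 − 68)² / 68 = 0.0588
χ² = 0.1046 + 0.7059 + 0.0588 = 0.8693 ≈ 0.869

0.869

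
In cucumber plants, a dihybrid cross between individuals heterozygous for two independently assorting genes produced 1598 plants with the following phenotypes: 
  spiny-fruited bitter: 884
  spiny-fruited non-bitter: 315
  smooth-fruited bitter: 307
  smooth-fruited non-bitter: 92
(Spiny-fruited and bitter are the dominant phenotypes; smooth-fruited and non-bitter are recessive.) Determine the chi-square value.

A dihybrid F₂ with independent assortment and complete dominance at both loci gives a 9:3:3:1 phenotypic ratio.
The 9:3:3:1 ratio has 16 parts, so with N = 1598 the expected counts are:
  spiny-fruited bitter: 1598 × 9/16 = 898.875
  spiny-fruited non-bitter: 1598 × 3/16 = 299.625
  smooth-fruited bitter: 1598 × 3/16 = 299.625
  smooth-fruited non-bitter: 1598 × 1/16 = 99.875
χ² = Σ (O − E)² / E
  spiny-fruited bitter: (884 − 898.875)² / 898.875 = 0.2462
  spiny-fruited non-bitter: (315 − 299.625)² / 299.625 = 0.7890
  smooth-fruited bitter: (307 − 299.625)² / 299.625 = 0.1815
  smooth-fruited non-bitter: (92 − 99.875)² / 99.875 = 0.6209
χ² = 0.2462 + 0.7890 + 0.1815 + 0.6209 = 1.8376 ≈ 1.838

1.838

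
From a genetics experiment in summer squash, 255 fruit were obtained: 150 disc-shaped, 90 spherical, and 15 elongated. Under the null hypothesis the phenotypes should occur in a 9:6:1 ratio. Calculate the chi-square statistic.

Expected counts for N = 255 under a 9:6:1 ratio (total parts = 16):
  disc-shaped: 255 × 9/16 = 143.4375
  spherical: 255 × 6/16 = 95.625
  elongated: 255 × 1/16 = 15.9375
χ² = Σ (O − E)² / E
  disc-shaped: (150 − 143.4375)² / 143.4375 = 0.3002
  spherical: (90 − 95.625)² / 95.625 = 0.3309
  elongated: (15 − 15.9375)² / 15.9375 = 0.0551
χ² = 0.3002 + 0.3309 + 0.0551 = 0.6862 ≈ 0.686

0.686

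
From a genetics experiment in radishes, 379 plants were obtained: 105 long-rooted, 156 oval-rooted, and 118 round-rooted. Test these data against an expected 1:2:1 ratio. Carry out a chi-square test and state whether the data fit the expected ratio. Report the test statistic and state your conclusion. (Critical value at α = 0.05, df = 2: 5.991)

Expected counts for N = 379 under a 1:2:1 ratio (total parts = 4):
  long-rooted: 379 × 1/4 = 94.75
  oval-rooted: 379 × 2/4 = 189.5
  round-rooted: 379 × 1/4 = 94.75
χ² = Σ (O − E)² / E
  long-rooted: (105 − 94.75)² / 94.75 = 1.1088
  oval-rooted: (156 − 189.5)² / 189.5 = 5.9222
  round-rooted: (118 − 94.75)² / 94.75 = 5.7051
χ² = 1.1088 + 5.9222 + 5.7051 = 12.7361 ≈ 12.736
Degrees of freedom = 3 − 1 = 2; critical value at α = 0.05 is 5.991.
Since 12.736 > 5.991, we reject the null hypothesis — the data do not fit the 1:2:1 ratio.

12.736; not consistent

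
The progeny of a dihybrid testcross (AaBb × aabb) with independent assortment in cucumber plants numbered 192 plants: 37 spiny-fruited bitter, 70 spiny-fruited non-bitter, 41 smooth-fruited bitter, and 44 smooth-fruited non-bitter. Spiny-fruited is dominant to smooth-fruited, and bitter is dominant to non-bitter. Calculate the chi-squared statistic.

A dihybrid testcross with independent assortment gives a 1:1:1:1 ratio.
The 1:1:1:1 ratio has 4 parts, so with N = 192 the expected counts are:
  spiny-fruited bitter: 192 × 1/4 = 48
  spiny-fruited non-bitter: 192 × 1/4 = 48
  smooth-fruited bitter: 192 × 1/4 = 48
  smooth-fruited non-bitter: 192 × 1/4 = 48
χ² = Σ (O − E)² / E
  spiny-fruited bitter: (37 − 48)² / 48 = 2.5208
  spiny-fruited non-bitter: (70 − 48)² / 48 = 10.0833
  smooth-fruited bitter: (41 − 48)² / 48 = 1.0208
  smooth-fruited non-bitter: (44 − 48)² / 48 = 0.3333
χ² = 2.5208 + 10.0833 + 1.0208 + 0.3333 = 13.9582 ≈ 13.958

13.958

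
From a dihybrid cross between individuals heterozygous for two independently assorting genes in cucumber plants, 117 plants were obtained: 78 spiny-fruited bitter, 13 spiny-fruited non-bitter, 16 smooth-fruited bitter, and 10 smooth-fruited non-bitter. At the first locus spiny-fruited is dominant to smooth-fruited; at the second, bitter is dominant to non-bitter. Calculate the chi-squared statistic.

8.493

A dihybrid F₂ with independent assortment and complete dominance at both loci gives a 9:3:3:1 phenotypic ratio.
Expected counts for N = 117 under a 9:3:3:1 ratio (total parts = 16):
  spiny-fruited bitter: 117 × 9/16 = 65.8125
  spiny-fruited non-bitter: 117 × 3/16 = 21.9375
  smooth-fruited bitter: 117 × 3/16 = 21.9375
  smooth-fruited non-bitter: 117 × 1/16 = 7.3125
χ² = Σ (O − E)² / E
  spiny-fruited bitter: (78 − 65.8125)² / 65.8125 = 2.2569
  spiny-fruited non-bitter: (13 − 21.9375)² / 21.9375 = 3.6412
  smooth-fruited bitter: (16 − 21.9375)² / 21.9375 = 1.6070
  smooth-fruited non-bitter: (10 − 7.3125)² / 7.3125 = 0.9877
χ² = 2.2569 + 3.6412 + 1.6070 + 0.9877 = 8.4928 ≈ 8.493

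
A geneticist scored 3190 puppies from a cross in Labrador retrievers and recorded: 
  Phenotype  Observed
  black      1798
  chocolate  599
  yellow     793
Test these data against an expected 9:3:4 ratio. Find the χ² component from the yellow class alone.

0.025

Under the 9:3:4 hypothesis (Σ ratio = 16, N = 3190):
  black: 3190 × 9/16 = 1794.375
  chocolate: 3190 × 3/16 = 598.125
  yellow: 3190 × 4/16 = 797.5
Contribution of yellow: (793 − 797.5)² / 797.5 = 0.0254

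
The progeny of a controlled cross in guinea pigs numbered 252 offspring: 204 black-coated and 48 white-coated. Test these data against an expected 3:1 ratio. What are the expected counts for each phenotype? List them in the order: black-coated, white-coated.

189, 63

Under the 3:1 hypothesis (Σ ratio = 4, N = 252):
  black-coated: 252 × 3/4 = 189
  white-coated: 252 × 1/4 = 63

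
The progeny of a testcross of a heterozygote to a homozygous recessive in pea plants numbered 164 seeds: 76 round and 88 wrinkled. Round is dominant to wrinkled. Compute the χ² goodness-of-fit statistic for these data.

A testcross of a heterozygote (Aa × aa) gives a 1:1 phenotypic ratio.
The 1:1 ratio has 2 parts, so with N = 164 the expected counts are:
  round: 164 × 1/2 = 82
  wrinkled: 164 × 1/2 = 82
χ² = Σ (O − E)² / E
  round: (76 − 82)² / 82 = 0.4390
  wrinkled: (88 − 82)² / 82 = 0.4390
χ² = 0.4390 + 0.4390 = 0.878

0.878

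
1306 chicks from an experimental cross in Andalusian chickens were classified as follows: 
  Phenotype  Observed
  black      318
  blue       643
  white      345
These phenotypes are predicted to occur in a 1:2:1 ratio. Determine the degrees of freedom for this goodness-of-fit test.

2

A goodness-of-fit test with 3 phenotype classes has df = 3 − 1 = 2.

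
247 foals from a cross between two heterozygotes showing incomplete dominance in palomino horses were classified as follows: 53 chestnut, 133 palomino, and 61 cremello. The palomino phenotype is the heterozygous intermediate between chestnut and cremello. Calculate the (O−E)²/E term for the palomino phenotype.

0.731

With incomplete dominance, a heterozygote × heterozygote cross gives a 1:2:1 phenotypic ratio.
Expected counts for N = 247 under a 1:2:1 ratio (total parts = 4):
  chestnut: 247 × 1/4 = 61.75
  palomino: 247 × 2/4 = 123.5
  cremello: 247 × 1/4 = 61.75
Contribution of palomino: (133 − 123.5)² / 123.5 = 0.7308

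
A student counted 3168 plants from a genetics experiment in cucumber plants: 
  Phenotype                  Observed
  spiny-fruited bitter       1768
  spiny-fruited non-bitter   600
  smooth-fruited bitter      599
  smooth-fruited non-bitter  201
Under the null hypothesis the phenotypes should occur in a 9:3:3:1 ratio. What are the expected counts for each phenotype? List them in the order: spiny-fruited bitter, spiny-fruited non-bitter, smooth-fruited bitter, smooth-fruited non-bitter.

Expected counts for N = 3168 under a 9:3:3:1 ratio (total parts = 16):
  spiny-fruited bitter: 3168 × 9/16 = 1782
  spiny-fruited non-bitter: 3168 × 3/16 = 594
  smooth-fruited bitter: 3168 × 3/16 = 594
  smooth-fruited non-bitter: 3168 × 1/16 = 198

1782, 594, 594, 198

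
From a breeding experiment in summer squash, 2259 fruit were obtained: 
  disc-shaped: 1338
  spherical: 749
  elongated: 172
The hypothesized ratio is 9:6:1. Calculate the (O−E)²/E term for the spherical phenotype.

11.366

The 9:6:1 ratio has 16 parts, so with N = 2259 the expected counts are:
  disc-shaped: 2259 × 9/16 = 1270.6875
  spherical: 2259 × 6/16 = 847.125
  elongated: 2259 × 1/16 = 141.1875
Contribution of spherical: (749 − 847.125)² / 847.125 = 11.3661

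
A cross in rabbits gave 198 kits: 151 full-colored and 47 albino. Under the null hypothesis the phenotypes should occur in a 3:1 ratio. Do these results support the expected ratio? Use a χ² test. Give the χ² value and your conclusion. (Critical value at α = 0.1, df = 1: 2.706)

0.168; consistent

The 3:1 ratio has 4 parts, so with N = 198 the expected counts are:
  full-colored: 198 × 3/4 = 148.5
  albino: 198 × 1/4 = 49.5
χ² = Σ (O − E)² / E
  full-colored: (151 − 148.5)² / 148.5 = 0.0421
  albino: (47 − 49.5)² / 49.5 = 0.1263
χ² = 0.0421 + 0.1263 = 0.1684 ≈ 0.168
Degrees of freedom = 2 − 1 = 1; critical value at α = 0.1 is 2.706.
Since 0.168 < 2.706, we fail to reject the null hypothesis — the data are consistent with the 3:1 ratio.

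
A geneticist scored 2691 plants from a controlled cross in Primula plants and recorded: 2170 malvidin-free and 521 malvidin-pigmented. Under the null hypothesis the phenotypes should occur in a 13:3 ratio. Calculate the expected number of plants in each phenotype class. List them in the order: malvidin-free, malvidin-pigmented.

Expected counts for N = 2691 under a 13:3 ratio (total parts = 16):
  malvidin-free: 2691 × 13/16 = 2186.4375
  malvidin-pigmented: 2691 × 3/16 = 504.5625

2186.4375, 504.5625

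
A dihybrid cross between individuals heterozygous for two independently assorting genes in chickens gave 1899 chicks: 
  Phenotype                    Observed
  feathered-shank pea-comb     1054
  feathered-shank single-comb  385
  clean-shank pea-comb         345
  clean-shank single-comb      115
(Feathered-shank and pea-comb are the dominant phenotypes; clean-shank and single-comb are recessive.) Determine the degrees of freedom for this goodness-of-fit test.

3

A dihybrid F₂ with independent assortment and complete dominance at both loci gives a 9:3:3:1 phenotypic ratio.
A goodness-of-fit test with 4 phenotype classes has df = 4 − 1 = 3.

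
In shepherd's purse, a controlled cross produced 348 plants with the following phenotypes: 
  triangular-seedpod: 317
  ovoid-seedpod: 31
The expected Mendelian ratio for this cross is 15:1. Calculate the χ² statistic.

The 15:1 ratio has 16 parts, so with N = 348 the expected counts are:
  triangular-seedpod: 348 × 15/16 = 326.25
  ovoid-seedpod: 348 × 1/16 = 21.75
χ² = Σ (O − E)² / E
  triangular-seedpod: (317 − 326.25)² / 326.25 = 0.2623
  ovoid-seedpod: (31 − 21.75)² / 21.75 = 3.9339
χ² = 0.2623 + 3.9339 = 4.1962 ≈ 4.196

4.196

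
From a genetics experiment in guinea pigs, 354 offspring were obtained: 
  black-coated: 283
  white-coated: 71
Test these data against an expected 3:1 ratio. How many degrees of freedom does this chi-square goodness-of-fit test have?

1

A goodness-of-fit test with 2 phenotype classes has df = 2 − 1 = 1.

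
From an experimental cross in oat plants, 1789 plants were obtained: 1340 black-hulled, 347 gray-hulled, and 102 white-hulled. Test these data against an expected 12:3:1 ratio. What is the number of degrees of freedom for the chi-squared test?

2

A goodness-of-fit test with 3 phenotype classes has df = 3 − 1 = 2.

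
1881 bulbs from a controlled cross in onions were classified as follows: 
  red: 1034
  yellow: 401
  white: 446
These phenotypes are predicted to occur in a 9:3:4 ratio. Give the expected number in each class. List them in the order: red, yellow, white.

Under the 9:3:4 hypothesis (Σ ratio = 16, N = 1881):
  red: 1881 × 9/16 = 1058.0625
  yellow: 1881 × 3/16 = 352.6875
  white: 1881 × 4/16 = 470.25

1058.0625, 352.6875, 470.25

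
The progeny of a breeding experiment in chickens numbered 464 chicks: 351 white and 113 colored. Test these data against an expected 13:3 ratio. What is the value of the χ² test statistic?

9.563

Under the 13:3 hypothesis (Σ ratio = 16, N = 464):
  white: 464 × 13/16 = 377
  colored: 464 × 3/16 = 87
χ² = Σ (O − E)² / E
  white: (351 − 377)² / 377 = 1.7931
  colored: (113 − 87)² / 87 = 7.7701
χ² = 1.7931 + 7.7701 = 9.5632 ≈ 9.563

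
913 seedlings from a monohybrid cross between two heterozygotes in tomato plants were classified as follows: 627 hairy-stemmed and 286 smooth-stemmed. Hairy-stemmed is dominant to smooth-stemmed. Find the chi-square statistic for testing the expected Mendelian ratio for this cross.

19.482

For a monohybrid cross between heterozygotes with complete dominance, the expected phenotypic ratio is 3:1.
Total ratio parts = 4. Expected numbers out of 913:
  hairy-stemmed: 913 × 3/4 = 684.75
  smooth-stemmed: 913 × 1/4 = 228.25
χ² = Σ (O − E)² / E
  hairy-stemmed: (627 − 684.75)² / 684.75 = 4.8705
  smooth-stemmed: (286 − 228.25)² / 228.25 = 14.6114
χ² = 4.8705 + 14.6114 = 19.4819 ≈ 19.482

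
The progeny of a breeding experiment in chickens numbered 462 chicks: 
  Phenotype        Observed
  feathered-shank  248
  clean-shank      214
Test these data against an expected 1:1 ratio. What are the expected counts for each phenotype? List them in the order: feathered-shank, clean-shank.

Under the 1:1 hypothesis (Σ ratio = 2, N = 462):
  feathered-shank: 462 × 1/2 = 231
  clean-shank: 462 × 1/2 = 231

231, 231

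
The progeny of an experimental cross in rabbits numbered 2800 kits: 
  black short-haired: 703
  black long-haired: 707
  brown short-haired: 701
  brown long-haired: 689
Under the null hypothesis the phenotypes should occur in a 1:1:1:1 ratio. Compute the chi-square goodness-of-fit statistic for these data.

0.257

Under the 1:1:1:1 hypothesis (Σ ratio = 4, N = 2800):
  black short-haired: 2800 × 1/4 = 700
  black long-haired: 2800 × 1/4 = 700
  brown short-haired: 2800 × 1/4 = 700
  brown long-haired: 2800 × 1/4 = 700
χ² = Σ (O − E)² / E
  black short-haired: (703 − 700)² / 700 = 0.0129
  black long-haired: (707 − 700)² / 700 = 0.0700
  brown short-haired: (701 − 700)² / 700 = 0.0014
  brown long-haired: (689 − 700)² / 700 = 0.1729
χ² = 0.0129 + 0.0700 + 0.0014 + 0.1729 = 0.2572 ≈ 0.257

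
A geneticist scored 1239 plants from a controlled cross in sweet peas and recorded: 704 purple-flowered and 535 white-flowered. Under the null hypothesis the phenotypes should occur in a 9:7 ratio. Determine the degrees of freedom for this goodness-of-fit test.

1

A goodness-of-fit test with 2 phenotype classes has df = 2 − 1 = 1.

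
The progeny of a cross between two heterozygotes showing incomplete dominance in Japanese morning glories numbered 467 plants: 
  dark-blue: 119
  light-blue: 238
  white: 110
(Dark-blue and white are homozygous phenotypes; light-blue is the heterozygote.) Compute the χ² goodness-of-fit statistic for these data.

With incomplete dominance, a heterozygote × heterozygote cross gives a 1:2:1 phenotypic ratio.
The 1:2:1 ratio has 4 parts, so with N = 467 the expected counts are:
  dark-blue: 467 × 1/4 = 116.75
  light-blue: 467 × 2/4 = 233.5
  white: 467 × 1/4 = 116.75
χ² = Σ (O − E)² / E
  dark-blue: (119 − 116.75)² / 116.75 = 0.0434
  light-blue: (238 − 233.5)² / 233.5 = 0.0867
  white: (110 − 116.75)² / 116.75 = 0.3903
χ² = 0.0434 + 0.0867 + 0.3903 = 0.5204 ≈ 0.520

0.520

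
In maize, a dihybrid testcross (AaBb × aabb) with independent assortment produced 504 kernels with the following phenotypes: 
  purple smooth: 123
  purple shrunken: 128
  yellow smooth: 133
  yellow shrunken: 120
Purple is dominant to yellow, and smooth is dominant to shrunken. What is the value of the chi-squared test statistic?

A dihybrid testcross with independent assortment gives a 1:1:1:1 ratio.
Total ratio parts = 4. Expected numbers out of 504:
  purple smooth: 504 × 1/4 = 126
  purple shrunken: 504 × 1/4 = 126
  yellow smooth: 504 × 1/4 = 126
  yellow shrunken: 504 × 1/4 = 126
χ² = Σ (O − E)² / E
  purple smooth: (123 − 126)² / 126 = 0.0714
  purple shrunken: (128 − 126)² / 126 = 0.0317
  yellow smooth: (133 − 126)² / 126 = 0.3889
  yellow shrunken: (120 − 126)² / 126 = 0.2857
χ² = 0.0714 + 0.0317 + 0.3889 + 0.2857 = 0.7777 ≈ 0.778

0.778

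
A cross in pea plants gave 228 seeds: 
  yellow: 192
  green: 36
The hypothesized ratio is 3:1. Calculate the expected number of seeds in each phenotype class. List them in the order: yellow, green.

171, 57

Expected counts for N = 228 under a 3:1 ratio (total parts = 4):
  yellow: 228 × 3/4 = 171
  green: 228 × 1/4 = 57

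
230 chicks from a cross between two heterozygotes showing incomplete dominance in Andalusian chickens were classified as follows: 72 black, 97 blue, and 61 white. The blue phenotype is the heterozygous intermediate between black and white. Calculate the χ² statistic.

With incomplete dominance, a heterozygote × heterozygote cross gives a 1:2:1 phenotypic ratio.
Expected counts for N = 230 under a 1:2:1 ratio (total parts = 4):
  black: 230 × 1/4 = 57.5
  blue: 230 × 2/4 = 115
  white: 230 × 1/4 = 57.5
χ² = Σ (O − E)² / E
  black: (72 − 57.5)² / 57.5 = 3.6565
  blue: (97 − 115)² / 115 = 2.8174
  white: (61 − 57.5)² / 57.5 = 0.2130
χ² = 3.6565 + 2.8174 + 0.2130 = 6.6869 ≈ 6.687

6.687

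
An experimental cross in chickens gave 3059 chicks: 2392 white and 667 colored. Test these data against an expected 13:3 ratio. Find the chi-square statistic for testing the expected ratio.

18.734

The 13:3 ratio has 16 parts, so with N = 3059 the expected counts are:
  white: 3059 × 13/16 = 2485.4375
  colored: 3059 × 3/16 = 573.5625
χ² = Σ (O − E)² / E
  white: (2392 − 2485.4375)² / 2485.4375 = 3.5127
  colored: (667 − 573.5625)² / 573.5625 = 15.2216
χ² = 3.5127 + 15.2216 = 18.7343 ≈ 18.734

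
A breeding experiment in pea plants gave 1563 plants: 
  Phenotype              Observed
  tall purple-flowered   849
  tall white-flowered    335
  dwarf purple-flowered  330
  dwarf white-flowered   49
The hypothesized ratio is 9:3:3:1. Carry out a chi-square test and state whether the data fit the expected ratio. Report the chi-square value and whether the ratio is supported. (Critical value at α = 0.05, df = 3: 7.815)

35.959; not consistent

The 9:3:3:1 ratio has 16 parts, so with N = 1563 the expected counts are:
  tall purple-flowered: 1563 × 9/16 = 879.1875
  tall white-flowered: 1563 × 3/16 = 293.0625
  dwarf purple-flowered: 1563 × 3/16 = 293.0625
  dwarf white-flowered: 1563 × 1/16 = 97.6875
χ² = Σ (O − E)² / E
  tall purple-flowered: (849 − 879.1875)² / 879.1875 = 1.0365
  tall white-flowered: (335 − 293.0625)² / 293.0625 = 6.0013
  dwarf purple-flowered: (330 − 293.0625)² / 293.0625 = 4.6556
  dwarf white-flowered: (49 − 97.6875)² / 97.6875 = 24.2659
χ² = 1.0365 + 6.0013 + 4.6556 + 24.2659 = 35.9593 ≈ 35.959
Degrees of freedom = 4 − 1 = 3; critical value at α = 0.05 is 7.815.
Since 35.959 > 7.815, we reject the null hypothesis — the data do not fit the 9:3:3:1 ratio.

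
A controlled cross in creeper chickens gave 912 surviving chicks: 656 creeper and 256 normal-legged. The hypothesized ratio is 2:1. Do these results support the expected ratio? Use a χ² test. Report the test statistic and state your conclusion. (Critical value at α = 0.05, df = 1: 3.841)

The 2:1 ratio has 3 parts, so with N = 912 the expected counts are:
  creeper: 912 × 2/3 = 608
  normal-legged: 912 × 1/3 = 304
χ² = Σ (O − E)² / E
  creeper: (656 − 608)² / 608 = 3.7895
  normal-legged: (256 − 304)² / 304 = 7.5789
χ² = 3.7895 + 7.5789 = 11.3684 ≈ 11.368
Degrees of freedom = 2 − 1 = 1; critical value at α = 0.05 is 3.841.
Since 11.368 > 3.841, we reject the null hypothesis — the data do not fit the 2:1 ratio.

11.368; not consistent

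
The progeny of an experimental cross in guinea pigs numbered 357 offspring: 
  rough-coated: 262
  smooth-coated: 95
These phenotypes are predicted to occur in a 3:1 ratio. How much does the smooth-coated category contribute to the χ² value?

Under the 3:1 hypothesis (Σ ratio = 4, N = 357):
  rough-coated: 357 × 3/4 = 267.75
  smooth-coated: 357 × 1/4 = 89.25
Contribution of smooth-coated: (95 − 89.25)² / 89.25 = 0.3704

0.370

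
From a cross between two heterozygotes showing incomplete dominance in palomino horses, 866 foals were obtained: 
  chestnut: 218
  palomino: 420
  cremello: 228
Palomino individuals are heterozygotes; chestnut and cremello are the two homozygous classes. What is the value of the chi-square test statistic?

1.012

With incomplete dominance, a heterozygote × heterozygote cross gives a 1:2:1 phenotypic ratio.
Total ratio parts = 4. Expected numbers out of 866:
  chestnut: 866 × 1/4 = 216.5
  palomino: 866 × 2/4 = 433
  cremello: 866 × 1/4 = 216.5
χ² = Σ (O − E)² / E
  chestnut: (218 − 216.5)² / 216.5 = 0.0104
  palomino: (420 − 433)² / 433 = 0.3903
  cremello: (228 − 216.5)² / 216.5 = 0.6109
χ² = 0.0104 + 0.3903 + 0.6109 = 1.0116 ≈ 1.012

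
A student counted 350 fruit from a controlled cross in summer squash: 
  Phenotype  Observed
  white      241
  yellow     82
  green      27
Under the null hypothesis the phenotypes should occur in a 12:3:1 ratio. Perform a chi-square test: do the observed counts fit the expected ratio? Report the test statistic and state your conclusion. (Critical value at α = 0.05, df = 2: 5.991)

Expected counts for N = 350 under a 12:3:1 ratio (total parts = 16):
  white: 350 × 12/16 = 262.5
  yellow: 350 × 3/16 = 65.625
  green: 350 × 1/16 = 21.875
χ² = Σ (O − E)² / E
  white: (241 − 262.5)² / 262.5 = 1.7610
  yellow: (82 − 65.625)² / 65.625 = 4.0860
  green: (27 − 21.875)² / 21.875 = 1.2007
χ² = 1.7610 + 4.0860 + 1.2007 = 7.0477 ≈ 7.048
Degrees of freedom = 3 − 1 = 2; critical value at α = 0.05 is 5.991.
Since 7.048 > 5.991, we reject the null hypothesis — the data do not fit the 12:3:1 ratio.

7.048; not consistent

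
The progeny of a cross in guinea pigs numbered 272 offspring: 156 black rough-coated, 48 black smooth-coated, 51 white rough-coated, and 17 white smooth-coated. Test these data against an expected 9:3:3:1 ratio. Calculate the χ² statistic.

0.235

Total ratio parts = 16. Expected numbers out of 272:
  black rough-coated: 272 × 9/16 = 153
  black smooth-coated: 272 × 3/16 = 51
  white rough-coated: 272 × 3/16 = 51
  white smooth-coated: 272 × 1/16 = 17
χ² = Σ (O − E)² / E
  black rough-coated: (156 − 153)² / 153 = 0.0588
  black smooth-coated: (48 − 51)² / 51 = 0.1765
  white rough-coated: (51 − 51)² / 51 = 0.0000
  white smooth-coated: (17 − 17)² / 17 = 0.0000
χ² = 0.0588 + 0.1765 + 0.0000 + 0.0000 = 0.2353 ≈ 0.235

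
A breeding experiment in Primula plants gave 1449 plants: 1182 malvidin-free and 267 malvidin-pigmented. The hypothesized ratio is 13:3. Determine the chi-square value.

Under the 13:3 hypothesis (Σ ratio = 16, N = 1449):
  malvidin-free: 1449 × 13/16 = 1177.3125
  malvidin-pigmented: 1449 × 3/16 = 271.6875
χ² = Σ (O − E)² / E
  malvidin-free: (1182 − 1177.3125)² / 1177.3125 = 0.0187
  malvidin-pigmented: (267 − 271.6875)² / 271.6875 = 0.0809
χ² = 0.0187 + 0.0809 = 0.0996 ≈ 0.100

0.100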